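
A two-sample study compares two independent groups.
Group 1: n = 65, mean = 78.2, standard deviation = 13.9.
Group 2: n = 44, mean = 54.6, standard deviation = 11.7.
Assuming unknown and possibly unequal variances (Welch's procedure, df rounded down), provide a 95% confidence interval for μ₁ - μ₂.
(18.71, 28.49)

Difference: x̄₁ - x̄₂ = 23.60
SE = √(s₁²/n₁ + s₂²/n₂) = √(13.9²/65 + 11.7²/44) = 2.4665
df = 101.91 → 101 (Welch–Satterthwaite, rounded down)
t* = 1.984

CI: 23.60 ± 1.984 · 2.4665 = 23.60 ± 4.89 = (18.71, 28.49)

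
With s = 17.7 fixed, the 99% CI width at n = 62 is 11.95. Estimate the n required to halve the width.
n ≈ 248

CI width ∝ 1/√n
To reduce width by factor 2, need √n to grow by 2 → need 2² = 4 times as many samples.

Current: n = 62, width = 11.95
New: n = 248, width ≈ 5.84

Width reduced by factor of 11.95/5.84 = 2.05.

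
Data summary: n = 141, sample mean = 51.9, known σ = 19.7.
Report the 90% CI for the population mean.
(49.17, 54.63)

z-interval (σ known):
z* = 1.645 for 90% confidence

Margin of error = z* · σ/√n = 1.645 · 19.7/√141 = 2.73

CI: (51.9 - 2.73, 51.9 + 2.73) = (49.17, 54.63)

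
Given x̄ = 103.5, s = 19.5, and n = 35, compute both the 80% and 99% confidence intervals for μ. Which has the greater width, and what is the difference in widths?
99% CI is wider by 9.36

df = 34
80% CI: t* = 1.307, (99.19, 107.81), width = 2 · t* · s/√n = 8.62
99% CI: t* = 2.728, (94.51, 112.49), width = 2 · t* · s/√n = 17.98

The 99% CI is wider by 17.98 - 8.62 = 9.36.
Higher confidence requires a wider interval.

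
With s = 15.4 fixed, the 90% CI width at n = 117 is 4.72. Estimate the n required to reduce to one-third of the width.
n ≈ 1053

CI width ∝ 1/√n
To reduce width by factor 3, need √n to grow by 3 → need 3² = 9 times as many samples.

Current: n = 117, width = 4.72
New: n = 1053, width ≈ 1.56

Width reduced by factor of 4.72/1.56 = 3.03.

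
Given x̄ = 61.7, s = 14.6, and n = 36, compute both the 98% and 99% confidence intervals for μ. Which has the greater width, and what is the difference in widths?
99% CI is wider by 1.40

df = 35
98% CI: t* = 2.438, (55.77, 67.63), width = 2 · t* · s/√n = 11.86
99% CI: t* = 2.724, (55.07, 68.33), width = 2 · t* · s/√n = 13.26

The 99% CI is wider by 13.26 - 11.86 = 1.40.
Higher confidence requires a wider interval.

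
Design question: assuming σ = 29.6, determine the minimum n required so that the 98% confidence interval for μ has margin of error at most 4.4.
n ≥ 245

For margin E ≤ 4.4:
n ≥ (z* · σ / E)²
n ≥ (2.326 · 29.6 / 4.4)²
n ≥ 244.85

Minimum n = 245 (rounding up)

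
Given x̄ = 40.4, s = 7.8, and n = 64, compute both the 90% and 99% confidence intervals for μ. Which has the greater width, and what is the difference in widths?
99% CI is wider by 1.93

df = 63
90% CI: t* = 1.669, (38.77, 42.03), width = 2 · t* · s/√n = 3.25
99% CI: t* = 2.656, (37.81, 42.99), width = 2 · t* · s/√n = 5.18

The 99% CI is wider by 5.18 - 3.25 = 1.93.
Higher confidence requires a wider interval.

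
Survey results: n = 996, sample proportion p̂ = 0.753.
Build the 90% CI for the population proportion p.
(0.731, 0.775)

Proportion CI:
SE = √(p̂(1-p̂)/n) = √(0.753 · 0.247 / 996) = 0.01367

z* = 1.645
Margin = z* · SE = 1.645 · 0.01367 = 0.0225

CI: 0.753 ± 0.0225 = (0.731, 0.775)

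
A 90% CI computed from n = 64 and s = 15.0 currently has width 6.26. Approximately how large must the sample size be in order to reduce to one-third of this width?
n ≈ 576

CI width ∝ 1/√n
To reduce width by factor 3, need √n to grow by 3 → need 3² = 9 times as many samples.

Current: n = 64, width = 6.26
New: n = 576, width ≈ 2.06

Width reduced by factor of 6.26/2.06 = 3.04.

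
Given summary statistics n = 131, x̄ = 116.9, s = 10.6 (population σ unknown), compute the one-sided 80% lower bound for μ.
μ ≥ 116.12

Lower bound (one-sided):
t* = 0.844 (one-sided for 80%)
Lower bound = x̄ - t* · s/√n = 116.9 - 0.844 · 10.6/√131 = 116.12

We are 80% confident that μ ≥ 116.12.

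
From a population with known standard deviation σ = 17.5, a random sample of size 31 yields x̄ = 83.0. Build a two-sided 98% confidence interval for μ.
(75.69, 90.31)

z-interval (σ known):
z* = 2.326 for 98% confidence

Margin of error = z* · σ/√n = 2.326 · 17.5/√31 = 7.31

CI: (83.0 - 7.31, 83.0 + 7.31) = (75.69, 90.31)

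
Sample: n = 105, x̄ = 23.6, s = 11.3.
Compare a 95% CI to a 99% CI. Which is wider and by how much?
99% CI is wider by 1.42

df = 104
95% CI: t* = 1.983, (21.41, 25.79), width = 2 · t* · s/√n = 4.37
99% CI: t* = 2.624, (20.71, 26.49), width = 2 · t* · s/√n = 5.79

The 99% CI is wider by 5.79 - 4.37 = 1.42.
Higher confidence requires a wider interval.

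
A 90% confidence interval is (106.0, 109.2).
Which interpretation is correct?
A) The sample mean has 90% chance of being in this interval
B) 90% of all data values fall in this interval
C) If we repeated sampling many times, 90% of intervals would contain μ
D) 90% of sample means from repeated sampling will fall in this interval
C

A) Wrong — x̄ is observed and sits in the interval by construction.
B) Wrong — a CI is about the parameter μ, not individual data values.
C) Correct — this is the frequentist long-run coverage interpretation.
D) Wrong — coverage applies to intervals containing μ, not to future x̄ values.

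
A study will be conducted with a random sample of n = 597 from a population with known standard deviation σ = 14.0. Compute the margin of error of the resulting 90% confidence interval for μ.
Margin of error = 0.94

Margin of error = z* · σ/√n
= 1.645 · 14.0/√597
= 1.645 · 14.0/24.4336
= 0.94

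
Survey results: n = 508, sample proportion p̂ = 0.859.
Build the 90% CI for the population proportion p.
(0.834, 0.884)

Proportion CI:
SE = √(p̂(1-p̂)/n) = √(0.859 · 0.141 / 508) = 0.01544

z* = 1.645
Margin = z* · SE = 1.645 · 0.01544 = 0.0254

CI: 0.859 ± 0.0254 = (0.834, 0.884)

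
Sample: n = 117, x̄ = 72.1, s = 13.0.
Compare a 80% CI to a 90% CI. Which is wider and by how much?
90% CI is wider by 0.89

df = 116
80% CI: t* = 1.289, (70.55, 73.65), width = 2 · t* · s/√n = 3.10
90% CI: t* = 1.658, (70.11, 74.09), width = 2 · t* · s/√n = 3.99

The 90% CI is wider by 3.99 - 3.10 = 0.89.
Higher confidence requires a wider interval.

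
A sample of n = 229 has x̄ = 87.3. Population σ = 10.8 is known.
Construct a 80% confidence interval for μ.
(86.39, 88.21)

z-interval (σ known):
z* = 1.282 for 80% confidence

Margin of error = z* · σ/√n = 1.282 · 10.8/√229 = 0.91

CI: (87.3 - 0.91, 87.3 + 0.91) = (86.39, 88.21)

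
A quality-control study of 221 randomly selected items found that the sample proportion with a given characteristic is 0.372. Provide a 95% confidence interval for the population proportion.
(0.308, 0.436)

Proportion CI:
SE = √(p̂(1-p̂)/n) = √(0.372 · 0.628 / 221) = 0.03251

z* = 1.960
Margin = z* · SE = 1.960 · 0.03251 = 0.0637

CI: 0.372 ± 0.0637 = (0.308, 0.436)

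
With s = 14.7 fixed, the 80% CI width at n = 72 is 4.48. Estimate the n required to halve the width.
n ≈ 288

CI width ∝ 1/√n
To reduce width by factor 2, need √n to grow by 2 → need 2² = 4 times as many samples.

Current: n = 72, width = 4.48
New: n = 288, width ≈ 2.23

Width reduced by factor of 4.48/2.23 = 2.01.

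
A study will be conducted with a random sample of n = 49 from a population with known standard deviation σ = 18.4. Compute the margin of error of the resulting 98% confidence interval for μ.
Margin of error = 6.11

Margin of error = z* · σ/√n
= 2.326 · 18.4/√49
= 2.326 · 18.4/7.0000
= 6.11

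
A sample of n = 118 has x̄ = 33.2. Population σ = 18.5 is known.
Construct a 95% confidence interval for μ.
(29.86, 36.54)

z-interval (σ known):
z* = 1.960 for 95% confidence

Margin of error = z* · σ/√n = 1.960 · 18.5/√118 = 3.34

CI: (33.2 - 3.34, 33.2 + 3.34) = (29.86, 36.54)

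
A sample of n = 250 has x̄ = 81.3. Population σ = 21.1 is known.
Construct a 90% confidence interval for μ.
(79.10, 83.50)

z-interval (σ known):
z* = 1.645 for 90% confidence

Margin of error = z* · σ/√n = 1.645 · 21.1/√250 = 2.20

CI: (81.3 - 2.20, 81.3 + 2.20) = (79.10, 83.50)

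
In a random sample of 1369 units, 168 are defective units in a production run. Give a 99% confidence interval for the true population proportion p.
(0.100, 0.146)

Proportion CI:
p̂ = 168/1369 = 0.12272
SE = √(p̂(1-p̂)/n) = √(0.12272 · 0.87728 / 1369) = 0.00887

z* = 2.576
Margin = z* · SE = 2.576 · 0.00887 = 0.0228

CI: 0.12272 ± 0.0228 = (0.100, 0.146)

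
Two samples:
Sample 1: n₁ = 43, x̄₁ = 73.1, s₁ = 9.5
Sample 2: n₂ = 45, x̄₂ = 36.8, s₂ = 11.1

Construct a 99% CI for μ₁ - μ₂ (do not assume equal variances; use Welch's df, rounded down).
(30.50, 42.10)

Difference: x̄₁ - x̄₂ = 36.30
SE = √(s₁²/n₁ + s₂²/n₂) = √(9.5²/43 + 11.1²/45) = 2.1993
df = 84.99 → 84 (Welch–Satterthwaite, rounded down)
t* = 2.636

CI: 36.30 ± 2.636 · 2.1993 = 36.30 ± 5.80 = (30.50, 42.10)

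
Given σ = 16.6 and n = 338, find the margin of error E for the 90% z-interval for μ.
Margin of error = 1.49

Margin of error = z* · σ/√n
= 1.645 · 16.6/√338
= 1.645 · 16.6/18.3848
= 1.49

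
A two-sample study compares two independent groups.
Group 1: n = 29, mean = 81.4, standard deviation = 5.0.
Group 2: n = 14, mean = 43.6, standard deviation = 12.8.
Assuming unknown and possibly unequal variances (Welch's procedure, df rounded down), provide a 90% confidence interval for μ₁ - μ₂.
(31.56, 44.04)

Difference: x̄₁ - x̄₂ = 37.80
SE = √(s₁²/n₁ + s₂²/n₂) = √(5.0²/29 + 12.8²/14) = 3.5447
df = 14.95 → 14 (Welch–Satterthwaite, rounded down)
t* = 1.761

CI: 37.80 ± 1.761 · 3.5447 = 37.80 ± 6.24 = (31.56, 44.04)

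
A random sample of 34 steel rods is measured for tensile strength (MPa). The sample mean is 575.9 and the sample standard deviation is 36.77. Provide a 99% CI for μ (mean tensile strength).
(558.67, 593.13)

t-interval (σ unknown):
df = n - 1 = 33
t* = 2.733 for 99% confidence

Margin of error = t* · s/√n = 2.733 · 36.77/√34 = 17.23

CI: (558.67, 593.13)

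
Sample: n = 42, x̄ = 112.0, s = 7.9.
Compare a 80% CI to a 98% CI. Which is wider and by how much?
98% CI is wider by 2.72

df = 41
80% CI: t* = 1.303, (110.41, 113.59), width = 2 · t* · s/√n = 3.18
98% CI: t* = 2.421, (109.05, 114.95), width = 2 · t* · s/√n = 5.90

The 98% CI is wider by 5.90 - 3.18 = 2.72.
Higher confidence requires a wider interval.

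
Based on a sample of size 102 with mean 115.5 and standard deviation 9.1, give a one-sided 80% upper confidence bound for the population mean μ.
μ ≤ 116.26

Upper bound (one-sided):
t* = 0.845 (one-sided for 80%)
Upper bound = x̄ + t* · s/√n = 115.5 + 0.845 · 9.1/√102 = 116.26

We are 80% confident that μ ≤ 116.26.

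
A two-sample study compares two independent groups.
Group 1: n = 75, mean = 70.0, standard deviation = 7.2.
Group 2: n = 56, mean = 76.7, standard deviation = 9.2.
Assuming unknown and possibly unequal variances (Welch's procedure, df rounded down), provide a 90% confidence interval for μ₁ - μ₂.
(-9.16, -4.24)

Difference: x̄₁ - x̄₂ = -6.70
SE = √(s₁²/n₁ + s₂²/n₂) = √(7.2²/75 + 9.2²/56) = 1.4841
df = 101.09 → 101 (Welch–Satterthwaite, rounded down)
t* = 1.660

CI: -6.70 ± 1.660 · 1.4841 = -6.70 ± 2.46 = (-9.16, -4.24)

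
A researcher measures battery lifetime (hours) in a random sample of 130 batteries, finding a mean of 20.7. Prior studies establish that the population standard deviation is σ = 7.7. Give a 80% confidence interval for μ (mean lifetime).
(19.83, 21.57)

z-interval (σ known):
z* = 1.282 for 80% confidence

Margin of error = z* · σ/√n = 1.282 · 7.7/√130 = 0.87

CI: (20.7 - 0.87, 20.7 + 0.87) = (19.83, 21.57)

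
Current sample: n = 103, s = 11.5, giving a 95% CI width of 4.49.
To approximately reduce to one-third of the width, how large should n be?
n ≈ 927

CI width ∝ 1/√n
To reduce width by factor 3, need √n to grow by 3 → need 3² = 9 times as many samples.

Current: n = 103, width = 4.49
New: n = 927, width ≈ 1.48

Width reduced by factor of 4.49/1.48 = 3.03.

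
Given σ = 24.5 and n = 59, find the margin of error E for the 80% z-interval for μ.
Margin of error = 4.09

Margin of error = z* · σ/√n
= 1.282 · 24.5/√59
= 1.282 · 24.5/7.6811
= 4.09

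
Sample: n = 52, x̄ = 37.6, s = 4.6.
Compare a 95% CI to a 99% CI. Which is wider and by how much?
99% CI is wider by 0.85

df = 51
95% CI: t* = 2.008, (36.32, 38.88), width = 2 · t* · s/√n = 2.56
99% CI: t* = 2.676, (35.89, 39.31), width = 2 · t* · s/√n = 3.41

The 99% CI is wider by 3.41 - 2.56 = 0.85.
Higher confidence requires a wider interval.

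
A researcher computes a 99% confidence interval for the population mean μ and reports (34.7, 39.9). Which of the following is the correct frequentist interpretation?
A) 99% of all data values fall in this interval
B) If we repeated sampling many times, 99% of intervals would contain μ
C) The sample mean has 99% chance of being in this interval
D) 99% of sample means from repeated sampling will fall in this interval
B

A) Wrong — a CI is about the parameter μ, not individual data values.
B) Correct — this is the frequentist long-run coverage interpretation.
C) Wrong — x̄ is observed and sits in the interval by construction.
D) Wrong — coverage applies to intervals containing μ, not to future x̄ values.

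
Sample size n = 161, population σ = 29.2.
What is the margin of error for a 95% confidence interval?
Margin of error = 4.51

Margin of error = z* · σ/√n
= 1.960 · 29.2/√161
= 1.960 · 29.2/12.6886
= 4.51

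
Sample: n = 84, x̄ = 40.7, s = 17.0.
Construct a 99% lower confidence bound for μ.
μ ≥ 36.30

Lower bound (one-sided):
t* = 2.372 (one-sided for 99%)
Lower bound = x̄ - t* · s/√n = 40.7 - 2.372 · 17.0/√84 = 36.30

We are 99% confident that μ ≥ 36.30.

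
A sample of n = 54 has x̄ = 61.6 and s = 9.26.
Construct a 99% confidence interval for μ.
(58.23, 64.97)

t-interval (σ unknown):
df = n - 1 = 53
t* = 2.672 for 99% confidence

Margin of error = t* · s/√n = 2.672 · 9.26/√54 = 3.37

CI: (58.23, 64.97)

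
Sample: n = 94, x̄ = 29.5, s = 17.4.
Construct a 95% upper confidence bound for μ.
μ ≤ 32.48

Upper bound (one-sided):
t* = 1.661 (one-sided for 95%)
Upper bound = x̄ + t* · s/√n = 29.5 + 1.661 · 17.4/√94 = 32.48

We are 95% confident that μ ≤ 32.48.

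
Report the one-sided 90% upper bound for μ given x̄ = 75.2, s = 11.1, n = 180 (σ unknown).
μ ≤ 76.26

Upper bound (one-sided):
t* = 1.286 (one-sided for 90%)
Upper bound = x̄ + t* · s/√n = 75.2 + 1.286 · 11.1/√180 = 76.26

We are 90% confident that μ ≤ 76.26.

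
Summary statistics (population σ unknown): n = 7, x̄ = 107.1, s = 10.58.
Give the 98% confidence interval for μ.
(94.53, 119.67)

t-interval (σ unknown):
df = n - 1 = 6
t* = 3.143 for 98% confidence

Margin of error = t* · s/√n = 3.143 · 10.58/√7 = 12.57

CI: (94.53, 119.67)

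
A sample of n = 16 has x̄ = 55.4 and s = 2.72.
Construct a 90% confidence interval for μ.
(54.21, 56.59)

t-interval (σ unknown):
df = n - 1 = 15
t* = 1.753 for 90% confidence

Margin of error = t* · s/√n = 1.753 · 2.72/√16 = 1.19

CI: (54.21, 56.59)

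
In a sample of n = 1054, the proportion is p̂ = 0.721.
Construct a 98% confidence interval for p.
(0.689, 0.753)

Proportion CI:
SE = √(p̂(1-p̂)/n) = √(0.721 · 0.279 / 1054) = 0.01381

z* = 2.326
Margin = z* · SE = 2.326 · 0.01381 = 0.0321

CI: 0.721 ± 0.0321 = (0.689, 0.753)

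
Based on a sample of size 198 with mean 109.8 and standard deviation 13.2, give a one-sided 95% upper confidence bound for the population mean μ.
μ ≤ 111.35

Upper bound (one-sided):
t* = 1.653 (one-sided for 95%)
Upper bound = x̄ + t* · s/√n = 109.8 + 1.653 · 13.2/√198 = 111.35

We are 95% confident that μ ≤ 111.35.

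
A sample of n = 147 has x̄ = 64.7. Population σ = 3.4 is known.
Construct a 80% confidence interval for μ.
(64.34, 65.06)

z-interval (σ known):
z* = 1.282 for 80% confidence

Margin of error = z* · σ/√n = 1.282 · 3.4/√147 = 0.36

CI: (64.7 - 0.36, 64.7 + 0.36) = (64.34, 65.06)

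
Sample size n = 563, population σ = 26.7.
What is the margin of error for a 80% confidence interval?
Margin of error = 1.44

Margin of error = z* · σ/√n
= 1.282 · 26.7/√563
= 1.282 · 26.7/23.7276
= 1.44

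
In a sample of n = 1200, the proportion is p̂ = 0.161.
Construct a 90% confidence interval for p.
(0.144, 0.178)

Proportion CI:
SE = √(p̂(1-p̂)/n) = √(0.161 · 0.839 / 1200) = 0.01061

z* = 1.645
Margin = z* · SE = 1.645 · 0.01061 = 0.0175

CI: 0.161 ± 0.0175 = (0.144, 0.178)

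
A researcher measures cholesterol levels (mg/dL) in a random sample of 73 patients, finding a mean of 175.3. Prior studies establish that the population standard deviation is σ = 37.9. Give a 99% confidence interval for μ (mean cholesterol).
(163.87, 186.73)

z-interval (σ known):
z* = 2.576 for 99% confidence

Margin of error = z* · σ/√n = 2.576 · 37.9/√73 = 11.43

CI: (175.3 - 11.43, 175.3 + 11.43) = (163.87, 186.73)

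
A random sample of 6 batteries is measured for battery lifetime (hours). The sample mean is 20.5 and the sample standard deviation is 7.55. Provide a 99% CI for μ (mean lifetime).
(8.07, 32.93)

t-interval (σ unknown):
df = n - 1 = 5
t* = 4.032 for 99% confidence

Margin of error = t* · s/√n = 4.032 · 7.55/√6 = 12.43

CI: (8.07, 32.93)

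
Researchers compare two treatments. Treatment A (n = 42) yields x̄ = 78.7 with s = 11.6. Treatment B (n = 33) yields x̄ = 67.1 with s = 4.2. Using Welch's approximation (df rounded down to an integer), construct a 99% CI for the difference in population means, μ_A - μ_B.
(6.43, 16.77)

Difference: x̄₁ - x̄₂ = 11.60
SE = √(s₁²/n₁ + s₂²/n₂) = √(11.6²/42 + 4.2²/33) = 1.9335
df = 53.90 → 53 (Welch–Satterthwaite, rounded down)
t* = 2.672

CI: 11.60 ± 2.672 · 1.9335 = 11.60 ± 5.17 = (6.43, 16.77)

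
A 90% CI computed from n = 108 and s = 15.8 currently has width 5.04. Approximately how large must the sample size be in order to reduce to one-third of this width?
n ≈ 972

CI width ∝ 1/√n
To reduce width by factor 3, need √n to grow by 3 → need 3² = 9 times as many samples.

Current: n = 108, width = 5.04
New: n = 972, width ≈ 1.67

Width reduced by factor of 5.04/1.67 = 3.02.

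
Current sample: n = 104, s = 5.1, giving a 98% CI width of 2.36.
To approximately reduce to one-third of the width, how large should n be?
n ≈ 936

CI width ∝ 1/√n
To reduce width by factor 3, need √n to grow by 3 → need 3² = 9 times as many samples.

Current: n = 104, width = 2.36
New: n = 936, width ≈ 0.78

Width reduced by factor of 2.36/0.78 = 3.03.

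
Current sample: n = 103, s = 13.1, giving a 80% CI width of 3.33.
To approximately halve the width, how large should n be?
n ≈ 412

CI width ∝ 1/√n
To reduce width by factor 2, need √n to grow by 2 → need 2² = 4 times as many samples.

Current: n = 103, width = 3.33
New: n = 412, width ≈ 1.66

Width reduced by factor of 3.33/1.66 = 2.01.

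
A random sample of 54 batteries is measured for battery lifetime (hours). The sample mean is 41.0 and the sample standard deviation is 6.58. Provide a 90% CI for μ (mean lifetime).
(39.50, 42.50)

t-interval (σ unknown):
df = n - 1 = 53
t* = 1.674 for 90% confidence

Margin of error = t* · s/√n = 1.674 · 6.58/√54 = 1.50

CI: (39.50, 42.50)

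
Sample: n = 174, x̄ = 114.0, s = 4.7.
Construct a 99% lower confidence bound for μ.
μ ≥ 113.16

Lower bound (one-sided):
t* = 2.348 (one-sided for 99%)
Lower bound = x̄ - t* · s/√n = 114.0 - 2.348 · 4.7/√174 = 113.16

We are 99% confident that μ ≥ 113.16.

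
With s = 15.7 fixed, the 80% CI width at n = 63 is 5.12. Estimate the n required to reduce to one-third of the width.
n ≈ 567

CI width ∝ 1/√n
To reduce width by factor 3, need √n to grow by 3 → need 3² = 9 times as many samples.

Current: n = 63, width = 5.12
New: n = 567, width ≈ 1.69

Width reduced by factor of 5.12/1.69 = 3.03.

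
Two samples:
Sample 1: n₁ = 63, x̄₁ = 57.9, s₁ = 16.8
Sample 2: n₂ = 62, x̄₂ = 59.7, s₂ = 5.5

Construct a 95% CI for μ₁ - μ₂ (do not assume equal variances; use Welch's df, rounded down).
(-6.24, 2.64)

Difference: x̄₁ - x̄₂ = -1.80
SE = √(s₁²/n₁ + s₂²/n₂) = √(16.8²/63 + 5.5²/62) = 2.2289
df = 75.33 → 75 (Welch–Satterthwaite, rounded down)
t* = 1.992

CI: -1.80 ± 1.992 · 2.2289 = -1.80 ± 4.44 = (-6.24, 2.64)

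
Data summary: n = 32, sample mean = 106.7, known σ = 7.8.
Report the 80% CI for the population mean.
(104.93, 108.47)

z-interval (σ known):
z* = 1.282 for 80% confidence

Margin of error = z* · σ/√n = 1.282 · 7.8/√32 = 1.77

CI: (106.7 - 1.77, 106.7 + 1.77) = (104.93, 108.47)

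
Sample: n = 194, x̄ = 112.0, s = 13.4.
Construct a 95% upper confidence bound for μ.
μ ≤ 113.59

Upper bound (one-sided):
t* = 1.653 (one-sided for 95%)
Upper bound = x̄ + t* · s/√n = 112.0 + 1.653 · 13.4/√194 = 113.59

We are 95% confident that μ ≤ 113.59.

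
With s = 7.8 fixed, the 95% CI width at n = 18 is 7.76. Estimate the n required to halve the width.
n ≈ 72

CI width ∝ 1/√n
To reduce width by factor 2, need √n to grow by 2 → need 2² = 4 times as many samples.

Current: n = 18, width = 7.76
New: n = 72, width ≈ 3.67

Width reduced by factor of 7.76/3.67 = 2.11.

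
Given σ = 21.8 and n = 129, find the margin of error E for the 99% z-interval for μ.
Margin of error = 4.94

Margin of error = z* · σ/√n
= 2.576 · 21.8/√129
= 2.576 · 21.8/11.3578
= 4.94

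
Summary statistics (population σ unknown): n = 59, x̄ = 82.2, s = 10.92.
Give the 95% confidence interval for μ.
(79.35, 85.05)

t-interval (σ unknown):
df = n - 1 = 58
t* = 2.002 for 95% confidence

Margin of error = t* · s/√n = 2.002 · 10.92/√59 = 2.85

CI: (79.35, 85.05)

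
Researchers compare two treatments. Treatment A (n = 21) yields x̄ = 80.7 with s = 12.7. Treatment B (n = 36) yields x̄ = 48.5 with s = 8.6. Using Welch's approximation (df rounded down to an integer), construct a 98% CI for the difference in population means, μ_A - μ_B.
(24.53, 39.87)

Difference: x̄₁ - x̄₂ = 32.20
SE = √(s₁²/n₁ + s₂²/n₂) = √(12.7²/21 + 8.6²/36) = 3.1201
df = 30.87 → 30 (Welch–Satterthwaite, rounded down)
t* = 2.457

CI: 32.20 ± 2.457 · 3.1201 = 32.20 ± 7.67 = (24.53, 39.87)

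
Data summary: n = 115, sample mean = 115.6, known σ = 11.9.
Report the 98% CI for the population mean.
(113.02, 118.18)

z-interval (σ known):
z* = 2.326 for 98% confidence

Margin of error = z* · σ/√n = 2.326 · 11.9/√115 = 2.58

CI: (115.6 - 2.58, 115.6 + 2.58) = (113.02, 118.18)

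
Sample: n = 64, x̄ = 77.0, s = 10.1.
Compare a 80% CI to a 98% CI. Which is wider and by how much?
98% CI is wider by 2.76

df = 63
80% CI: t* = 1.295, (75.37, 78.63), width = 2 · t* · s/√n = 3.27
98% CI: t* = 2.387, (73.99, 80.01), width = 2 · t* · s/√n = 6.03

The 98% CI is wider by 6.03 - 3.27 = 2.76.
Higher confidence requires a wider interval.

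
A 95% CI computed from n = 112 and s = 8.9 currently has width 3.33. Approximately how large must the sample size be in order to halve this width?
n ≈ 448

CI width ∝ 1/√n
To reduce width by factor 2, need √n to grow by 2 → need 2² = 4 times as many samples.

Current: n = 112, width = 3.33
New: n = 448, width ≈ 1.65

Width reduced by factor of 3.33/1.65 = 2.02.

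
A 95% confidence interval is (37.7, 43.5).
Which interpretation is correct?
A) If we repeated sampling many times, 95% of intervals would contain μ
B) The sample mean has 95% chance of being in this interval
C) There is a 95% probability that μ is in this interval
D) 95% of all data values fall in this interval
A

A) Correct — this is the frequentist long-run coverage interpretation.
B) Wrong — x̄ is observed and sits in the interval by construction.
C) Wrong — μ is fixed; the randomness lives in the interval, not in μ.
D) Wrong — a CI is about the parameter μ, not individual data values.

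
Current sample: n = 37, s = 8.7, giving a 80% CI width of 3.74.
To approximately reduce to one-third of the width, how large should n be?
n ≈ 333

CI width ∝ 1/√n
To reduce width by factor 3, need √n to grow by 3 → need 3² = 9 times as many samples.

Current: n = 37, width = 3.74
New: n = 333, width ≈ 1.22

Width reduced by factor of 3.74/1.22 = 3.07.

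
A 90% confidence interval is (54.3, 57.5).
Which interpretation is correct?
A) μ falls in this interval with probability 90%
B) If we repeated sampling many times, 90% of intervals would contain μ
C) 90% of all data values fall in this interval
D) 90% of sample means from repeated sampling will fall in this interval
B

A) Wrong — μ is fixed; the randomness lives in the interval, not in μ.
B) Correct — this is the frequentist long-run coverage interpretation.
C) Wrong — a CI is about the parameter μ, not individual data values.
D) Wrong — coverage applies to intervals containing μ, not to future x̄ values.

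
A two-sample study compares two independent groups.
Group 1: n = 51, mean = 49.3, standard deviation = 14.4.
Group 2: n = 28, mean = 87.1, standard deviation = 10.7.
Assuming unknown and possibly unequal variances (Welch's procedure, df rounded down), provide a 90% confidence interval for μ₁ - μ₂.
(-42.56, -33.04)

Difference: x̄₁ - x̄₂ = -37.80
SE = √(s₁²/n₁ + s₂²/n₂) = √(14.4²/51 + 10.7²/28) = 2.8557
df = 70.01 → 70 (Welch–Satterthwaite, rounded down)
t* = 1.667

CI: -37.80 ± 1.667 · 2.8557 = -37.80 ± 4.76 = (-42.56, -33.04)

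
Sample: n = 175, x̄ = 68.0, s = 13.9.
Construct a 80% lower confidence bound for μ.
μ ≥ 67.11

Lower bound (one-sided):
t* = 0.844 (one-sided for 80%)
Lower bound = x̄ - t* · s/√n = 68.0 - 0.844 · 13.9/√175 = 67.11

We are 80% confident that μ ≥ 67.11.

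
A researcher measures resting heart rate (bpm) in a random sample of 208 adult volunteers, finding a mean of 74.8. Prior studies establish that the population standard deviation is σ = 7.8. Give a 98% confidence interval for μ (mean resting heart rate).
(73.54, 76.06)

z-interval (σ known):
z* = 2.326 for 98% confidence

Margin of error = z* · σ/√n = 2.326 · 7.8/√208 = 1.26

CI: (74.8 - 1.26, 74.8 + 1.26) = (73.54, 76.06)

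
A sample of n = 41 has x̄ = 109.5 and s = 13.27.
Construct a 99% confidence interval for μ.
(103.90, 115.10)

t-interval (σ unknown):
df = n - 1 = 40
t* = 2.704 for 99% confidence

Margin of error = t* · s/√n = 2.704 · 13.27/√41 = 5.60

CI: (103.90, 115.10)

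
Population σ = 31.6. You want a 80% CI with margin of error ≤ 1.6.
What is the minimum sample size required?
n ≥ 642

For margin E ≤ 1.6:
n ≥ (z* · σ / E)²
n ≥ (1.282 · 31.6 / 1.6)²
n ≥ 641.08

Minimum n = 642 (rounding up)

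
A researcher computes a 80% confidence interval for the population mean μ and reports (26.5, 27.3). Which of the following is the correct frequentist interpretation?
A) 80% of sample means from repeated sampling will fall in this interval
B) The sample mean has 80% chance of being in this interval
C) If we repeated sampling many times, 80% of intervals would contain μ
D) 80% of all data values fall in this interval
C

A) Wrong — coverage applies to intervals containing μ, not to future x̄ values.
B) Wrong — x̄ is observed and sits in the interval by construction.
C) Correct — this is the frequentist long-run coverage interpretation.
D) Wrong — a CI is about the parameter μ, not individual data values.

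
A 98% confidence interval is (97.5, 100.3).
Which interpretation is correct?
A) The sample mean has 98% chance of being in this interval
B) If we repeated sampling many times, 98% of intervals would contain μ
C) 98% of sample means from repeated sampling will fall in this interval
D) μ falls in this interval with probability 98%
B

A) Wrong — x̄ is observed and sits in the interval by construction.
B) Correct — this is the frequentist long-run coverage interpretation.
C) Wrong — coverage applies to intervals containing μ, not to future x̄ values.
D) Wrong — μ is fixed; the randomness lives in the interval, not in μ.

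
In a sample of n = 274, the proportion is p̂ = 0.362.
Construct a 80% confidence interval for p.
(0.325, 0.399)

Proportion CI:
SE = √(p̂(1-p̂)/n) = √(0.362 · 0.638 / 274) = 0.02903

z* = 1.282
Margin = z* · SE = 1.282 · 0.02903 = 0.0372

CI: 0.362 ± 0.0372 = (0.325, 0.399)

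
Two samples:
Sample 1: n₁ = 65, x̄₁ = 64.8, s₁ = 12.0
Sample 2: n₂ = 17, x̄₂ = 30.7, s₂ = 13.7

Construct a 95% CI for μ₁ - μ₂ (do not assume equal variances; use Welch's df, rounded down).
(26.55, 41.65)

Difference: x̄₁ - x̄₂ = 34.10
SE = √(s₁²/n₁ + s₂²/n₂) = √(12.0²/65 + 13.7²/17) = 3.6409
df = 22.84 → 22 (Welch–Satterthwaite, rounded down)
t* = 2.074

CI: 34.10 ± 2.074 · 3.6409 = 34.10 ± 7.55 = (26.55, 41.65)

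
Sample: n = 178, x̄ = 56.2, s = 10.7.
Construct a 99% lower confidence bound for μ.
μ ≥ 54.32

Lower bound (one-sided):
t* = 2.348 (one-sided for 99%)
Lower bound = x̄ - t* · s/√n = 56.2 - 2.348 · 10.7/√178 = 54.32

We are 99% confident that μ ≥ 54.32.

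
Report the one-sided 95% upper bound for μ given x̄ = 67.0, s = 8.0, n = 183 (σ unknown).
μ ≤ 67.98

Upper bound (one-sided):
t* = 1.653 (one-sided for 95%)
Upper bound = x̄ + t* · s/√n = 67.0 + 1.653 · 8.0/√183 = 67.98

We are 95% confident that μ ≤ 67.98.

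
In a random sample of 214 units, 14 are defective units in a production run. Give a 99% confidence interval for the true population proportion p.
(0.022, 0.109)

Proportion CI:
p̂ = 14/214 = 0.06542
SE = √(p̂(1-p̂)/n) = √(0.06542 · 0.93458 / 214) = 0.01690

z* = 2.576
Margin = z* · SE = 2.576 · 0.01690 = 0.0435

CI: 0.06542 ± 0.0435 = (0.022, 0.109)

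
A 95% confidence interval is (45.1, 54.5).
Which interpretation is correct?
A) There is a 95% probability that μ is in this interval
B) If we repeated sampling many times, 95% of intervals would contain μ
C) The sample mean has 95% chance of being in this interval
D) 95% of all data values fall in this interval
B

A) Wrong — μ is fixed; the randomness lives in the interval, not in μ.
B) Correct — this is the frequentist long-run coverage interpretation.
C) Wrong — x̄ is observed and sits in the interval by construction.
D) Wrong — a CI is about the parameter μ, not individual data values.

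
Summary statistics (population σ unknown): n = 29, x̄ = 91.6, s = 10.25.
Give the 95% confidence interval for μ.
(87.70, 95.50)

t-interval (σ unknown):
df = n - 1 = 28
t* = 2.048 for 95% confidence

Margin of error = t* · s/√n = 2.048 · 10.25/√29 = 3.90

CI: (87.70, 95.50)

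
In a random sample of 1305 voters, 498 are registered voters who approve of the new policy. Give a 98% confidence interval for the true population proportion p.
(0.350, 0.413)

Proportion CI:
p̂ = 498/1305 = 0.38161
SE = √(p̂(1-p̂)/n) = √(0.38161 · 0.61839 / 1305) = 0.01345

z* = 2.326
Margin = z* · SE = 2.326 · 0.01345 = 0.0313

CI: 0.38161 ± 0.0313 = (0.350, 0.413)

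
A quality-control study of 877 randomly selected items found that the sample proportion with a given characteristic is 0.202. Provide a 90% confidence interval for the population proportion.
(0.180, 0.224)

Proportion CI:
SE = √(p̂(1-p̂)/n) = √(0.202 · 0.798 / 877) = 0.01356

z* = 1.645
Margin = z* · SE = 1.645 · 0.01356 = 0.0223

CI: 0.202 ± 0.0223 = (0.180, 0.224)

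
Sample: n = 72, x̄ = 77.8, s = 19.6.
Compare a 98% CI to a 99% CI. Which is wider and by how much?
99% CI is wider by 1.23

df = 71
98% CI: t* = 2.380, (72.30, 83.30), width = 2 · t* · s/√n = 11.00
99% CI: t* = 2.647, (71.69, 83.91), width = 2 · t* · s/√n = 12.23

The 99% CI is wider by 12.23 - 11.00 = 1.23.
Higher confidence requires a wider interval.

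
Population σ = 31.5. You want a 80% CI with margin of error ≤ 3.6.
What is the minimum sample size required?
n ≥ 126

For margin E ≤ 3.6:
n ≥ (z* · σ / E)²
n ≥ (1.282 · 31.5 / 3.6)²
n ≥ 125.83

Minimum n = 126 (rounding up)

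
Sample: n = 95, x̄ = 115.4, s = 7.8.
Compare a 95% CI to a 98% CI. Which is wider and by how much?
98% CI is wider by 0.61

df = 94
95% CI: t* = 1.986, (113.81, 116.99), width = 2 · t* · s/√n = 3.18
98% CI: t* = 2.367, (113.51, 117.29), width = 2 · t* · s/√n = 3.79

The 98% CI is wider by 3.79 - 3.18 = 0.61.
Higher confidence requires a wider interval.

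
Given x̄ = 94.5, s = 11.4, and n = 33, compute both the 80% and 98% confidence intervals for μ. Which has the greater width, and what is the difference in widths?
98% CI is wider by 4.52

df = 32
80% CI: t* = 1.309, (91.90, 97.10), width = 2 · t* · s/√n = 5.20
98% CI: t* = 2.449, (89.64, 99.36), width = 2 · t* · s/√n = 9.72

The 98% CI is wider by 9.72 - 5.20 = 4.52.
Higher confidence requires a wider interval.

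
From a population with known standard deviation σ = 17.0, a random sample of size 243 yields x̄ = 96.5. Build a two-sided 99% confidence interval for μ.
(93.69, 99.31)

z-interval (σ known):
z* = 2.576 for 99% confidence

Margin of error = z* · σ/√n = 2.576 · 17.0/√243 = 2.81

CI: (96.5 - 2.81, 96.5 + 2.81) = (93.69, 99.31)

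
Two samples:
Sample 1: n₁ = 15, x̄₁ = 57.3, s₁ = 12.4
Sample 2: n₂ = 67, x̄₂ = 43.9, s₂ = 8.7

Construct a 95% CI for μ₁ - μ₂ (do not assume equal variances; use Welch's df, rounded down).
(6.28, 20.52)

Difference: x̄₁ - x̄₂ = 13.40
SE = √(s₁²/n₁ + s₂²/n₂) = √(12.4²/15 + 8.7²/67) = 3.3735
df = 17.21 → 17 (Welch–Satterthwaite, rounded down)
t* = 2.110

CI: 13.40 ± 2.110 · 3.3735 = 13.40 ± 7.12 = (6.28, 20.52)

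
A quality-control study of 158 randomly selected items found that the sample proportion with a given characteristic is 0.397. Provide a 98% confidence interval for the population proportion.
(0.306, 0.488)

Proportion CI:
SE = √(p̂(1-p̂)/n) = √(0.397 · 0.603 / 158) = 0.03892

z* = 2.326
Margin = z* · SE = 2.326 · 0.03892 = 0.0905

CI: 0.397 ± 0.0905 = (0.306, 0.488)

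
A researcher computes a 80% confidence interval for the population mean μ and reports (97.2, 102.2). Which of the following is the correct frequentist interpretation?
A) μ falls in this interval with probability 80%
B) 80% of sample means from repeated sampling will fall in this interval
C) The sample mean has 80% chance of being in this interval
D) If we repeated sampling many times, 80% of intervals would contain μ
D

A) Wrong — μ is fixed; the randomness lives in the interval, not in μ.
B) Wrong — coverage applies to intervals containing μ, not to future x̄ values.
C) Wrong — x̄ is observed and sits in the interval by construction.
D) Correct — this is the frequentist long-run coverage interpretation.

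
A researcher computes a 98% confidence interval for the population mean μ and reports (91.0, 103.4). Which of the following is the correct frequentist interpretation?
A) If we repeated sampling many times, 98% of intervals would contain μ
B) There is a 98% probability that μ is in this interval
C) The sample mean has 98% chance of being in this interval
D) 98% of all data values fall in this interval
A

A) Correct — this is the frequentist long-run coverage interpretation.
B) Wrong — μ is fixed; the randomness lives in the interval, not in μ.
C) Wrong — x̄ is observed and sits in the interval by construction.
D) Wrong — a CI is about the parameter μ, not individual data values.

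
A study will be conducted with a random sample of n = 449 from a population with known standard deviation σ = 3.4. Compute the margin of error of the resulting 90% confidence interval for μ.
Margin of error = 0.26

Margin of error = z* · σ/√n
= 1.645 · 3.4/√449
= 1.645 · 3.4/21.1896
= 0.26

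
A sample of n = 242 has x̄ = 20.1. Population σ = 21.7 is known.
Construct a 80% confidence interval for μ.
(18.31, 21.89)

z-interval (σ known):
z* = 1.282 for 80% confidence

Margin of error = z* · σ/√n = 1.282 · 21.7/√242 = 1.79

CI: (20.1 - 1.79, 20.1 + 1.79) = (18.31, 21.89)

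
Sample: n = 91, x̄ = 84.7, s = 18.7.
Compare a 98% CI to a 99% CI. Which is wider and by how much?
99% CI is wider by 1.04

df = 90
98% CI: t* = 2.368, (80.06, 89.34), width = 2 · t* · s/√n = 9.28
99% CI: t* = 2.632, (79.54, 89.86), width = 2 · t* · s/√n = 10.32

The 99% CI is wider by 10.32 - 9.28 = 1.04.
Higher confidence requires a wider interval.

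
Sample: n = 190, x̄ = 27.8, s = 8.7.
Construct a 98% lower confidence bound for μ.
μ ≥ 26.49

Lower bound (one-sided):
t* = 2.068 (one-sided for 98%)
Lower bound = x̄ - t* · s/√n = 27.8 - 2.068 · 8.7/√190 = 26.49

We are 98% confident that μ ≥ 26.49.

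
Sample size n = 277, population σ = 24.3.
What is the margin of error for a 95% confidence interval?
Margin of error = 2.86

Margin of error = z* · σ/√n
= 1.960 · 24.3/√277
= 1.960 · 24.3/16.6433
= 2.86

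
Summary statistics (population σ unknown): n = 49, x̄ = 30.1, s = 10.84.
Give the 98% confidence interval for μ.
(26.37, 33.83)

t-interval (σ unknown):
df = n - 1 = 48
t* = 2.407 for 98% confidence

Margin of error = t* · s/√n = 2.407 · 10.84/√49 = 3.73

CI: (26.37, 33.83)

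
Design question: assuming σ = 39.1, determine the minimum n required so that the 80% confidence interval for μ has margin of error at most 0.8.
n ≥ 3926

For margin E ≤ 0.8:
n ≥ (z* · σ / E)²
n ≥ (1.282 · 39.1 / 0.8)²
n ≥ 3925.99

Minimum n = 3926 (rounding up)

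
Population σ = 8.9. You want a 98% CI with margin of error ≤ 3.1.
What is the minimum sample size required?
n ≥ 45

For margin E ≤ 3.1:
n ≥ (z* · σ / E)²
n ≥ (2.326 · 8.9 / 3.1)²
n ≥ 44.59

Minimum n = 45 (rounding up)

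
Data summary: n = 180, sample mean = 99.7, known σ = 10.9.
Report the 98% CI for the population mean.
(97.81, 101.59)

z-interval (σ known):
z* = 2.326 for 98% confidence

Margin of error = z* · σ/√n = 2.326 · 10.9/√180 = 1.89

CI: (99.7 - 1.89, 99.7 + 1.89) = (97.81, 101.59)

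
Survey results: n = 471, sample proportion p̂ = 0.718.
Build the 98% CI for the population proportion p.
(0.670, 0.766)

Proportion CI:
SE = √(p̂(1-p̂)/n) = √(0.718 · 0.282 / 471) = 0.02073

z* = 2.326
Margin = z* · SE = 2.326 · 0.02073 = 0.0482

CI: 0.718 ± 0.0482 = (0.670, 0.766)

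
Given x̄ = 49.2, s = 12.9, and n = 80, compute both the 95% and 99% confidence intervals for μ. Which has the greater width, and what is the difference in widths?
99% CI is wider by 1.88

df = 79
95% CI: t* = 1.990, (46.33, 52.07), width = 2 · t* · s/√n = 5.74
99% CI: t* = 2.640, (45.39, 53.01), width = 2 · t* · s/√n = 7.62

The 99% CI is wider by 7.62 - 5.74 = 1.88.
Higher confidence requires a wider interval.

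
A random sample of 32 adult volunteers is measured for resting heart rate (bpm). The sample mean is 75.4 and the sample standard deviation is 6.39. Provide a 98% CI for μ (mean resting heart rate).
(72.63, 78.17)

t-interval (σ unknown):
df = n - 1 = 31
t* = 2.453 for 98% confidence

Margin of error = t* · s/√n = 2.453 · 6.39/√32 = 2.77

CI: (72.63, 78.17)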